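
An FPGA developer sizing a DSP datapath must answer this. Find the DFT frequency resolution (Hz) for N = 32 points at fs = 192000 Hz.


DFT frequency resolution:
df = fs / N
   = 192000 / 32
   = 6000.0 Hz

6000.0 Hz


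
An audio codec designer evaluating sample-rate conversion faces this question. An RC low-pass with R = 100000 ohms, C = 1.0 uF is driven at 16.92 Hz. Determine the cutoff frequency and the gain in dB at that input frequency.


Step 1 — cutoff frequency:
fc = 1 / (2*pi*R*C)
C = 1.0 uF = 1e-06 F
fc = 1 / (2*pi*100000*1e-06)
   = 1.59155 Hz

Step 2 — magnitude at f = 16.92 Hz:
|H(f)| = 1 / sqrt(1 + (f/fc)^2)
f/fc = 16.92 / 1.59155 = 10.631146
|H| = 1 / sqrt(1 + 113.021265) = 0.0936498
|H|_dB = 20*log10(0.0936498) = -20.57 dB

fc = 1.59155 Hz; |H(16.92 Hz)| = -20.57 dB


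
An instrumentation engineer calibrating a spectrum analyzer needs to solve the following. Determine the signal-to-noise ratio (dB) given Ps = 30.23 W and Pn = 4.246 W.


SNR in decibels:
SNR = 10 * log10(Ps / Pn)
    = 10 * log10(30.23 / 4.246)
    = 10 * log10(7.1196)
    = 10 * 0.8525
    = 8.52 dB

8.52 dB


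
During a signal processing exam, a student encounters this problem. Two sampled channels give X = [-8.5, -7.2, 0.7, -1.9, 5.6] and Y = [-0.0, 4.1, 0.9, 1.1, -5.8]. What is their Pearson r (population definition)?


Pearson correlation coefficient (population):
r = cov(X,Y) / (std(X) * std(Y))
Mean X = -2.26, Mean Y = 0.06
Cov(X,Y) = -12.5564
Std(X) = 5.177103, Std(Y) = 3.238889
r = -0.7488

-0.7488


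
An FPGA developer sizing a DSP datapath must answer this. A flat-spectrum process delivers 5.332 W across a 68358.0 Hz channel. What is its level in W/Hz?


Power spectral density:
PSD = P / BW
    = 5.332 / 68358.0
    = 7.8e-05 W/Hz

7.8e-05 W/Hz


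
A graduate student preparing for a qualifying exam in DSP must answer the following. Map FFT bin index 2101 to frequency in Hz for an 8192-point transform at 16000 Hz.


Frequency of DFT bin k:
f_k = k * fs / N
    = 2101 * 16000 / 8192
    = 33616000 / 8192
    = 4103.516 Hz

4103.516 Hz


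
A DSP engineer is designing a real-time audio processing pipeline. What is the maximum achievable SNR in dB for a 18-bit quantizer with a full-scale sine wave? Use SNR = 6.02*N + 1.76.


Theoretical SNR for a full-scale sinusoid:
SNR = 6.02 * N + 1.76
    = 6.02 * 18 + 1.76
    = 108.36 + 1.76
    = 110.12 dB

110.12 dB


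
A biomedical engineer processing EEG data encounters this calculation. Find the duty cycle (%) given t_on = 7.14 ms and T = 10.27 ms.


Duty cycle as a percentage:
DC = (t_on / T) * 100
   = (7.14 / 10.27) * 100
   = 0.695229 * 100
   = 69.52 %

69.52 %


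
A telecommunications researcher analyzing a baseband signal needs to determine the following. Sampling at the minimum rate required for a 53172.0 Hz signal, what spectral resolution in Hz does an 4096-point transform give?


Step 1 — Nyquist sampling rate:
fs = 2 * fmax = 2 * 53172.0 = 106344.0 Hz

Step 2 — DFT bin spacing:
df = fs / N = 106344.0 / 4096 = 25.9629 Hz

25.9629 Hz


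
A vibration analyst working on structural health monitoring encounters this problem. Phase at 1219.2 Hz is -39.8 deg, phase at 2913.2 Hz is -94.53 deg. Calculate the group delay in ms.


Group delay from phase difference:
tau = -d(phi)/d(omega)
d(phi) = -54.73 deg = -0.955219 rad
d(omega) = 2*pi*(2913.2 - 1219.2) = 10643.7159 rad/s
tau = -(-0.955219) / 10643.7159
    = 0.0897 ms

0.0897 ms


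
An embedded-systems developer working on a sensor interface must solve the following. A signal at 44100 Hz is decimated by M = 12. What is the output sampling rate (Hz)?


Decimation reduces the sample rate:
fs_out = fs_in / M
       = 44100 / 12
       = 3675.0 Hz

3675.0 Hz


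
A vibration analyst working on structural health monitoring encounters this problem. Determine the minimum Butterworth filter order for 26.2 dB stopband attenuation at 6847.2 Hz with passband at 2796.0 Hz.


Butterworth filter order formula:
n = log10(10^(A/10) - 1) / (2 * log10(f_stop/f_pass))
10^(26.2/10) - 1 = 415.8694
f_stop/f_pass = 6847.2 / 2796.0 = 2.4489
n = 3.3665 -> ceil = 4

4


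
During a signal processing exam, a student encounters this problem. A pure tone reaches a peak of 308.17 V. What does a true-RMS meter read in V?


RMS voltage for a sinusoidal waveform:
V_rms = V_peak / sqrt(2)
      = 308.17 / 1.414214
      = 217.909 V

217.909 V


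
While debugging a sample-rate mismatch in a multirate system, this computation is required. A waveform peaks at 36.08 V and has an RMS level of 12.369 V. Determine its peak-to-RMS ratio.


Crest factor is the ratio of peak to RMS:
CF = V_peak / V_rms
   = 36.08 / 12.369
   = 2.917

2.917


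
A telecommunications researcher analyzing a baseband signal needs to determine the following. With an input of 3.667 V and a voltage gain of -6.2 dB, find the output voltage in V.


Output voltage from dB gain:
V_out = V_in * 10^(gain_dB / 20)
      = 3.667 * 10^(-6.2 / 20)
      = 3.667 * 0.489779
      = 1.796 V

1.796 V


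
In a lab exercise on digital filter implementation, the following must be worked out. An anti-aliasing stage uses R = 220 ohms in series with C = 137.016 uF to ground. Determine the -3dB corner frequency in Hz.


Cutoff frequency of a first-order RC filter:
fc = 1 / (2 * pi * R * C)
C = 137.016 uF = 0.000137016 F
fc = 1 / (2 * pi * 220 * 0.000137016)
   = 1 / 0.18939732197067
   = 5.279906 Hz

5.279906 Hz


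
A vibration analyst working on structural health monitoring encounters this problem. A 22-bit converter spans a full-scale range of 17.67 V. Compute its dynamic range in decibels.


Dynamic range from full-scale to LSB:
V_min = V_max / 2^bits = 17.67 / 2^22
DR = 20 * log10(V_max / V_min)
   = 20 * log10(2^22)
   = 20 * 22 * log10(2)
   = 132.45 dB

132.45 dB


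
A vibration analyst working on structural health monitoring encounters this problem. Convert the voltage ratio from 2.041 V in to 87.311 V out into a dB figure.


Voltage gain in dB:
G = 20 * log10(Vout / Vin)
  = 20 * log10(87.311 / 2.041)
  = 20 * log10(42.77854)
  = 20 * 1.631226
  = 32.62 dB

32.62 dB


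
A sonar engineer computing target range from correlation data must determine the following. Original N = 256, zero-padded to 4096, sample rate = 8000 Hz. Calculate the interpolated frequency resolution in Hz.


Frequency resolution after zero-padding:
N_padded = 256 * 16 = 4096
df = fs / N_padded
   = 8000 / 4096
   = 1.9531 Hz

1.9531 Hz


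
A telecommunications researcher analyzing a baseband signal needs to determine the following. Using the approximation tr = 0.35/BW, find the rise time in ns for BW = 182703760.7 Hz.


Rise time from bandwidth relationship:
tr = 0.35 / BW
   = 0.35 / 182703760.7
   = 1.91566938e-09 s
   = 1.9157 ns

1.9157 ns


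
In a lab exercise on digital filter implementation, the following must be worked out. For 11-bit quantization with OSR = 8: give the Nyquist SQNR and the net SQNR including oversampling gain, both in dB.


Step 1 — baseline SQNR at Nyquist:
SQNR_base = 6.02*N + 1.76
          = 6.02*11 + 1.76
          = 67.98 dB

Step 2 — oversampling processing gain:
G = 10*log10(OSR) = 10*log10(8) = 9.03 dB

Step 3 — total:
SQNR_total = 67.98 + 9.03 = 77.01 dB

Base SQNR = 67.98 dB; oversampled SQNR = 77.01 dB


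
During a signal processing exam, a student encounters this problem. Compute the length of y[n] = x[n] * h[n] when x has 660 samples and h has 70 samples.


Linear convolution output length:
L = N + M - 1
  = 660 + 70 - 1
  = 729 samples

729


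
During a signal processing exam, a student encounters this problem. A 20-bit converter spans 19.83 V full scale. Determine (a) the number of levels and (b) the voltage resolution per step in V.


Step 1 — number of quantization levels:
L = 2^N = 2^20 = 1048576

Step 2 — LSB step size:
delta = Vfs / L
      = 19.83 / 1048576
      = 1.891e-05 V

Levels = 1048576; step size = 1.891e-05 V


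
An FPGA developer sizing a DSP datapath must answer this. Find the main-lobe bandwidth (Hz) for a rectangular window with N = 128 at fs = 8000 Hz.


Main lobe width for a rectangular window:
Width = 2 * fs / N
      = 2 * 8000 / 128
      = 16000 / 128
      = 125.0 Hz

125.0 Hz


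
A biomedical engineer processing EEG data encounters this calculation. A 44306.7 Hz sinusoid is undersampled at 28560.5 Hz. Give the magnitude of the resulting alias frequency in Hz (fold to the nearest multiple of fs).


Compute the nearest integer multiple of fs to the signal:
n = round(44306.7 / 28560.5) = 2
f_alias = |44306.7 - 2 * 28560.5|
        = |44306.7 - 57121.0|
        = 12814.3 Hz

12814.3


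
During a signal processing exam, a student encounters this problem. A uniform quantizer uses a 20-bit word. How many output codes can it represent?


Number of quantization levels = 2^N
= 2^20
= 1048576

1048576


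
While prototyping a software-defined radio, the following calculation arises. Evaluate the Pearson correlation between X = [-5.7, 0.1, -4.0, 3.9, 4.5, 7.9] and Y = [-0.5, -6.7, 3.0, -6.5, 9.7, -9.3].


Pearson correlation coefficient (population):
r = cov(X,Y) / (std(X) * std(Y))
Mean X = 1.1167, Mean Y = -1.7167
Cov(X,Y) = -8.914722
Std(X) = 4.811243, Std(Y) = 6.573791
r = -0.2819

-0.2819


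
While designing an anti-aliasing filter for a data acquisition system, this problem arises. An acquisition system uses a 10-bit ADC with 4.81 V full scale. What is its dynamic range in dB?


Dynamic range from full-scale to LSB:
V_min = V_max / 2^bits = 4.81 / 2^10
DR = 20 * log10(V_max / V_min)
   = 20 * log10(2^10)
   = 20 * 10 * log10(2)
   = 60.21 dB

60.21 dB


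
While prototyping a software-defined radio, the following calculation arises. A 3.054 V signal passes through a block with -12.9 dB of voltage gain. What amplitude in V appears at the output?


Output voltage from dB gain:
V_out = V_in * 10^(gain_dB / 20)
      = 3.054 * 10^(-12.9 / 20)
      = 3.054 * 0.226464
      = 0.6916 V

0.6916 V


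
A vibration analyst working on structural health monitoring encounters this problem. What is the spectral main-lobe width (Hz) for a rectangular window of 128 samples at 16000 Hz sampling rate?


Main lobe width for a rectangular window:
Width = 2 * fs / N
      = 2 * 16000 / 128
      = 32000 / 128
      = 250.0 Hz

250.0 Hz


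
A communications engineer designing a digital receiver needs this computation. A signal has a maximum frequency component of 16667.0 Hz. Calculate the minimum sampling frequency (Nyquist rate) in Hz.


The Nyquist rate is twice the maximum frequency component.
fs_min = 2 * fmax
      = 2 * 16667.0
      = 33334.0 Hz

33334.0


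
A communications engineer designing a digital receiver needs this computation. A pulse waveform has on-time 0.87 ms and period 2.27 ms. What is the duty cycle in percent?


Duty cycle as a percentage:
DC = (t_on / T) * 100
   = (0.87 / 2.27) * 100
   = 0.38326 * 100
   = 38.33 %

38.33 %


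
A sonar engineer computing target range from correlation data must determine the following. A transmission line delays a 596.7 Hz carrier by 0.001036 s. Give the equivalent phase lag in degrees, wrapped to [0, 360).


Phase shift from frequency and time delay:
phi = 360 * f * t_delay
    = 360 * 596.7 * 0.001036
    = 222.55 degrees
    mod 360 = 222.55 degrees

222.55 degrees


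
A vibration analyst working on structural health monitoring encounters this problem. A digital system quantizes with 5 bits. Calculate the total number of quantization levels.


Number of quantization levels = 2^N
= 2^5
= 32

32


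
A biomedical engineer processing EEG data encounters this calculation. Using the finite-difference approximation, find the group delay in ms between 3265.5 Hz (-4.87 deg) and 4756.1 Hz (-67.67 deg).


Group delay from phase difference:
tau = -d(phi)/d(omega)
d(phi) = -62.8 deg = -1.096067 rad
d(omega) = 2*pi*(4756.1 - 3265.5) = 9365.716 rad/s
tau = -(-1.096067) / 9365.716
    = 0.117 ms

0.117 ms


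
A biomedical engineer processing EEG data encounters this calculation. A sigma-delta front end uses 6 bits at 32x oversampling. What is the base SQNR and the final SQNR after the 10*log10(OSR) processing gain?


Step 1 — baseline SQNR at Nyquist:
SQNR_base = 6.02*N + 1.76
          = 6.02*6 + 1.76
          = 37.88 dB

Step 2 — oversampling processing gain:
G = 10*log10(OSR) = 10*log10(32) = 15.05 dB

Step 3 — total:
SQNR_total = 37.88 + 15.05 = 52.93 dB

Base SQNR = 37.88 dB; oversampled SQNR = 52.93 dB


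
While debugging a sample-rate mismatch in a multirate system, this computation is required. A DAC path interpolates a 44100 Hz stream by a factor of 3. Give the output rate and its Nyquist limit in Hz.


Step 1 — output sample rate after interpolation by L:
fs_out = L * fs_in = 3 * 44100 = 132300 Hz

Step 2 — Nyquist frequency of the output stream:
f_Nyq = fs_out / 2 = 132300 / 2 = 66150.0 Hz

fs_out = 132300 Hz; f_Nyquist = 66150.0 Hz


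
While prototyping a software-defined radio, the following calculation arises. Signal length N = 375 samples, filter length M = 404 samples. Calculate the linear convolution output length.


Linear convolution output length:
L = N + M - 1
  = 375 + 404 - 1
  = 778 samples

778


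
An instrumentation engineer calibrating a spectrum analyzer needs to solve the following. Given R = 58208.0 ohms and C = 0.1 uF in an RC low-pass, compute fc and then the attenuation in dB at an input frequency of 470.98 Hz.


Step 1 — cutoff frequency:
fc = 1 / (2*pi*R*C)
C = 0.1 uF = 1e-07 F
fc = 1 / (2*pi*58208.0*1e-07)
   = 27.3425 Hz

Step 2 — magnitude at f = 470.98 Hz:
|H(f)| = 1 / sqrt(1 + (f/fc)^2)
f/fc = 470.98 / 27.3425 = 17.225199
|H| = 1 / sqrt(1 + 296.707481) = 0.0579569
|H|_dB = 20*log10(0.0579569) = -24.74 dB

fc = 27.3425 Hz; |H(470.98 Hz)| = -24.74 dB


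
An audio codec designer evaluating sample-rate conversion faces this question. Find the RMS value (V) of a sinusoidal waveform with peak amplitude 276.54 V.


RMS voltage for a sinusoidal waveform:
V_rms = V_peak / sqrt(2)
      = 276.54 / 1.414214
      = 195.543 V

195.543 V


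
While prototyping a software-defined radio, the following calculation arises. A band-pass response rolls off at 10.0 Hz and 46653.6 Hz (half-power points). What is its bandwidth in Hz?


Bandwidth is the difference of -3dB frequencies:
BW = f_high - f_low
   = 46653.6 - 10.0
   = 46643.6 Hz

46643.6 Hz


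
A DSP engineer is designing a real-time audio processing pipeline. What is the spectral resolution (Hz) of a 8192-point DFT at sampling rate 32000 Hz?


DFT frequency resolution:
df = fs / N
   = 32000 / 8192
   = 3.9062 Hz

3.9062 Hz


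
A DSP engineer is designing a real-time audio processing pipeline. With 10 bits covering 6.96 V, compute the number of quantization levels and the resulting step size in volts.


Step 1 — number of quantization levels:
L = 2^N = 2^10 = 1024

Step 2 — LSB step size:
delta = Vfs / L
      = 6.96 / 1024
      = 0.00679687 V

Levels = 1024; step size = 0.00679687 V


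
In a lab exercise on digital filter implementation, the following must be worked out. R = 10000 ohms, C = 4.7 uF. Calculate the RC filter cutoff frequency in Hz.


Cutoff frequency of a first-order RC filter:
fc = 1 / (2 * pi * R * C)
C = 4.7 uF = 4.7e-06 F
fc = 1 / (2 * pi * 10000 * 4.7e-06)
   = 1 / 0.29530970943744
   = 3.386275 Hz

3.386275 Hz


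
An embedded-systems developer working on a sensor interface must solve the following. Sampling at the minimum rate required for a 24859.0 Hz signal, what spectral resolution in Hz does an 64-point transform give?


Step 1 — Nyquist sampling rate:
fs = 2 * fmax = 2 * 24859.0 = 49718.0 Hz

Step 2 — DFT bin spacing:
df = fs / N = 49718.0 / 64 = 776.8438 Hz

776.8438 Hz


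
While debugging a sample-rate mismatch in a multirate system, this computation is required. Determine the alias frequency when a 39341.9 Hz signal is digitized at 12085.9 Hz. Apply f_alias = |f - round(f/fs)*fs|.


Compute the nearest integer multiple of fs to the signal:
n = round(39341.9 / 12085.9) = 3
f_alias = |39341.9 - 3 * 12085.9|
        = |39341.9 - 36257.7|
        = 3084.2 Hz

3084.2


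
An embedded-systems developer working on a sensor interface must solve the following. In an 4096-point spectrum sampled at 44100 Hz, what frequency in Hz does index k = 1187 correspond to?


Frequency of DFT bin k:
f_k = k * fs / N
    = 1187 * 44100 / 4096
    = 52346700 / 4096
    = 12779.956 Hz

12779.956 Hz


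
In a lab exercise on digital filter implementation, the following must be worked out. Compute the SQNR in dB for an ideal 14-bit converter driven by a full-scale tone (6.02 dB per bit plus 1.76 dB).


Theoretical SNR for a full-scale sinusoid:
SNR = 6.02 * N + 1.76
    = 6.02 * 14 + 1.76
    = 84.28 + 1.76
    = 86.04 dB

86.04 dB


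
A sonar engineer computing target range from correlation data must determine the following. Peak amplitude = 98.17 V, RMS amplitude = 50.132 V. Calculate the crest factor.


Crest factor is the ratio of peak to RMS:
CF = V_peak / V_rms
   = 98.17 / 50.132
   = 1.9582

1.9582


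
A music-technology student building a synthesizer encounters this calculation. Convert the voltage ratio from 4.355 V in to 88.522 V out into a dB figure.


Voltage gain in dB:
G = 20 * log10(Vout / Vin)
  = 20 * log10(88.522 / 4.355)
  = 20 * log10(20.326521)
  = 20 * 1.308063
  = 26.16 dB

26.16 dB


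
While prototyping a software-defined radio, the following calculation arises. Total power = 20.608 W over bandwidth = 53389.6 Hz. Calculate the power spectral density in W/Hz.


Power spectral density:
PSD = P / BW
    = 20.608 / 53389.6
    = 0.00038599 W/Hz

0.00038599 W/Hz


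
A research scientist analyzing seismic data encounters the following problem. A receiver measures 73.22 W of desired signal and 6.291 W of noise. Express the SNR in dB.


SNR in decibels:
SNR = 10 * log10(Ps / Pn)
    = 10 * log10(73.22 / 6.291)
    = 10 * log10(11.6388)
    = 10 * 1.0659
    = 10.66 dB

10.66 dB


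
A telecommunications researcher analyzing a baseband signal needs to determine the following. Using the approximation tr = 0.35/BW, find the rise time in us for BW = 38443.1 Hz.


Rise time from bandwidth relationship:
tr = 0.35 / BW
   = 0.35 / 38443.1
   = 9.104364632e-06 s
   = 9.1044 us

9.1044 us


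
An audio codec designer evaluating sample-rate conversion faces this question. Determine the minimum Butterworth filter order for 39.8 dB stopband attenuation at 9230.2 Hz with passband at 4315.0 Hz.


Butterworth filter order formula:
n = log10(10^(A/10) - 1) / (2 * log10(f_stop/f_pass))
10^(39.8/10) - 1 = 9548.9259
f_stop/f_pass = 9230.2 / 4315.0 = 2.1391
n = 6.026 -> ceil = 7

7


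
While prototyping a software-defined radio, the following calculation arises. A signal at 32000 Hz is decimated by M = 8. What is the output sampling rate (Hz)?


Decimation reduces the sample rate:
fs_out = fs_in / M
       = 32000 / 8
       = 4000.0 Hz

4000.0 Hz


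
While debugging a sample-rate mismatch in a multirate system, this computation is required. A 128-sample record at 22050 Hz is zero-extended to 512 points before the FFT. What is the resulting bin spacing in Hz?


Frequency resolution after zero-padding:
N_padded = 128 * 4 = 512
df = fs / N_padded
   = 22050 / 512
   = 43.0664 Hz

43.0664 Hz


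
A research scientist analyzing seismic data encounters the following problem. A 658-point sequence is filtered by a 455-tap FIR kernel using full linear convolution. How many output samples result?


Linear convolution output length:
L = N + M - 1
  = 658 + 455 - 1
  = 1112 samples

1112


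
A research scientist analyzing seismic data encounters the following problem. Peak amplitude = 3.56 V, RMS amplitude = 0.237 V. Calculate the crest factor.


Crest factor is the ratio of peak to RMS:
CF = V_peak / V_rms
   = 3.56 / 0.237
   = 15.0211

15.0211


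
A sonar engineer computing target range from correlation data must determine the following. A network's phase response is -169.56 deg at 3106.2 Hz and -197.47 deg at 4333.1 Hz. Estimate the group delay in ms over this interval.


Group delay from phase difference:
tau = -d(phi)/d(omega)
d(phi) = -27.91 deg = -0.487121 rad
d(omega) = 2*pi*(4333.1 - 3106.2) = 7708.8401 rad/s
tau = -(-0.487121) / 7708.8401
    = 0.0632 ms

0.0632 ms


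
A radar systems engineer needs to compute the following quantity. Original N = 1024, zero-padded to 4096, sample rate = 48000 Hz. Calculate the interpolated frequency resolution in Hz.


Frequency resolution after zero-padding:
N_padded = 1024 * 4 = 4096
df = fs / N_padded
   = 48000 / 4096
   = 11.7188 Hz

11.7188 Hz


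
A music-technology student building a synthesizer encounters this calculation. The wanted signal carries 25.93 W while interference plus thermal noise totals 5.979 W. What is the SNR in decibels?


SNR in decibels:
SNR = 10 * log10(Ps / Pn)
    = 10 * log10(25.93 / 5.979)
    = 10 * log10(4.3368)
    = 10 * 0.6372
    = 6.37 dB

6.37 dB


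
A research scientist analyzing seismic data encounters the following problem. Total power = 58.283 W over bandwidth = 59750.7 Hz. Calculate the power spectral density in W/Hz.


Power spectral density:
PSD = P / BW
    = 58.283 / 59750.7
    = 0.00097544 W/Hz

0.00097544 W/Hz


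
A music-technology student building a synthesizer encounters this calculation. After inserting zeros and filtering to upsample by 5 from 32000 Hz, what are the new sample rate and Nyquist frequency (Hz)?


Step 1 — output sample rate after interpolation by L:
fs_out = L * fs_in = 5 * 32000 = 160000 Hz

Step 2 — Nyquist frequency of the output stream:
f_Nyq = fs_out / 2 = 160000 / 2 = 80000.0 Hz

fs_out = 160000 Hz; f_Nyquist = 80000.0 Hz


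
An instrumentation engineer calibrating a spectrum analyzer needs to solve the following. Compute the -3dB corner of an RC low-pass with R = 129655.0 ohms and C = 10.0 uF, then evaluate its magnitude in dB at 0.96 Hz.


Step 1 — cutoff frequency:
fc = 1 / (2*pi*R*C)
C = 10.0 uF = 1e-05 F
fc = 1 / (2*pi*129655.0*1e-05)
   = 0.122753 Hz

Step 2 — magnitude at f = 0.96 Hz:
|H(f)| = 1 / sqrt(1 + (f/fc)^2)
f/fc = 0.96 / 0.122753 = 7.820583
|H| = 1 / sqrt(1 + 61.161518) = 0.126835
|H|_dB = 20*log10(0.126835) = -17.94 dB

fc = 0.122753 Hz; |H(0.96 Hz)| = -17.94 dB


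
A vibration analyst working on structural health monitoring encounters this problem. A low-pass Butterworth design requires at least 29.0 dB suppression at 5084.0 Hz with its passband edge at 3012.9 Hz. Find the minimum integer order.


Butterworth filter order formula:
n = log10(10^(A/10) - 1) / (2 * log10(f_stop/f_pass))
10^(29.0/10) - 1 = 793.3282
f_stop/f_pass = 5084.0 / 3012.9 = 1.6874
n = 6.3803 -> ceil = 7

7


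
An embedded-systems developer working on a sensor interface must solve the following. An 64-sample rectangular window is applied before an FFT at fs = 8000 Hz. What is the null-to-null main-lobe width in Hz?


Main lobe width for a rectangular window:
Width = 2 * fs / N
      = 2 * 8000 / 64
      = 16000 / 64
      = 250.0 Hz

250.0 Hz


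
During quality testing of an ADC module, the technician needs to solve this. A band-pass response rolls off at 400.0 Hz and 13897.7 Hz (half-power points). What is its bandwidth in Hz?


Bandwidth is the difference of -3dB frequencies:
BW = f_high - f_low
   = 13897.7 - 400.0
   = 13497.7 Hz

13497.7 Hz


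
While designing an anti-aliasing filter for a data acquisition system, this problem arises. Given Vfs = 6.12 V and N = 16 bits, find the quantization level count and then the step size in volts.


Step 1 — number of quantization levels:
L = 2^N = 2^16 = 65536

Step 2 — LSB step size:
delta = Vfs / L
      = 6.12 / 65536
      = 9.338e-05 V

Levels = 65536; step size = 9.338e-05 V


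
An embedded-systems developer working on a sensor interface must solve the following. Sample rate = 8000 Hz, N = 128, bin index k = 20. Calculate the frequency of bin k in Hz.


Frequency of DFT bin k:
f_k = k * fs / N
    = 20 * 8000 / 128
    = 160000 / 128
    = 1250.0 Hz

1250.0 Hz


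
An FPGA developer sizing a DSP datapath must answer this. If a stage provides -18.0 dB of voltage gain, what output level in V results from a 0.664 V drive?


Output voltage from dB gain:
V_out = V_in * 10^(gain_dB / 20)
      = 0.664 * 10^(-18.0 / 20)
      = 0.664 * 0.125893
      = 0.0836 V

0.0836 V


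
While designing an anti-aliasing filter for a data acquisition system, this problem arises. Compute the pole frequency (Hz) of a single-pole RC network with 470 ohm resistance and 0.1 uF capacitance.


Cutoff frequency of a first-order RC filter:
fc = 1 / (2 * pi * R * C)
C = 0.1 uF = 1e-07 F
fc = 1 / (2 * pi * 470 * 1e-07)
   = 1 / 0.00029530970943744
   = 3386.275385 Hz

3386.275385 Hz


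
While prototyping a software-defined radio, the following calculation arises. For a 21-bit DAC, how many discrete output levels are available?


Number of quantization levels = 2^N
= 2^21
= 2097152

2097152


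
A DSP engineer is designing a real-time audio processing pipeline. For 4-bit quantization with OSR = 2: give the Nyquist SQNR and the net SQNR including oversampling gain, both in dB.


Step 1 — baseline SQNR at Nyquist:
SQNR_base = 6.02*N + 1.76
          = 6.02*4 + 1.76
          = 25.84 dB

Step 2 — oversampling processing gain:
G = 10*log10(OSR) = 10*log10(2) = 3.01 dB

Step 3 — total:
SQNR_total = 25.84 + 3.01 = 28.85 dB

Base SQNR = 25.84 dB; oversampled SQNR = 28.85 dB


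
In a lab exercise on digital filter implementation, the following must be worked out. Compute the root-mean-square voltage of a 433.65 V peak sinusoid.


RMS voltage for a sinusoidal waveform:
V_rms = V_peak / sqrt(2)
      = 433.65 / 1.414214
      = 306.637 V

306.637 V


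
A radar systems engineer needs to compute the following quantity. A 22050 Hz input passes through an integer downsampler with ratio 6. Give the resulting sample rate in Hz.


Decimation reduces the sample rate:
fs_out = fs_in / M
       = 22050 / 6
       = 3675.0 Hz

3675.0 Hz


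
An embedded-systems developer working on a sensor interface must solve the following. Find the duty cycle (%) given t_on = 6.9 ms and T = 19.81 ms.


Duty cycle as a percentage:
DC = (t_on / T) * 100
   = (6.9 / 19.81) * 100
   = 0.348309 * 100
   = 34.83 %

34.83 %


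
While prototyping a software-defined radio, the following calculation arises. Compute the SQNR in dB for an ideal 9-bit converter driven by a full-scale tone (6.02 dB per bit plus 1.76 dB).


Theoretical SNR for a full-scale sinusoid:
SNR = 6.02 * N + 1.76
    = 6.02 * 9 + 1.76
    = 54.18 + 1.76
    = 55.94 dB

55.94 dB


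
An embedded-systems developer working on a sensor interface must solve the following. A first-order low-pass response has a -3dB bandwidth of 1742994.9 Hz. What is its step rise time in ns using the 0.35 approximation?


Rise time from bandwidth relationship:
tr = 0.35 / BW
   = 0.35 / 1742994.9
   = 2.008038004e-07 s
   = 200.8038 ns

200.8038 ns


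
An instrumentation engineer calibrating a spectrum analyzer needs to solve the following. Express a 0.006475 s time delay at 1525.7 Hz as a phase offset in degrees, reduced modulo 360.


Phase shift from frequency and time delay:
phi = 360 * f * t_delay
    = 360 * 1525.7 * 0.006475
    = 3556.41 degrees
    mod 360 = 316.41 degrees

316.41 degrees


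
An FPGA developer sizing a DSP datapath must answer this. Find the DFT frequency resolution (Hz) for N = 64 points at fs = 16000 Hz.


DFT frequency resolution:
df = fs / N
   = 16000 / 64
   = 250.0 Hz

250.0 Hz


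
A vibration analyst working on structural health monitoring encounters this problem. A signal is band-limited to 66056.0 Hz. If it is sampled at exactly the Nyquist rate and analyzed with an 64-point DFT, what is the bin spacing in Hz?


Step 1 — Nyquist sampling rate:
fs = 2 * fmax = 2 * 66056.0 = 132112.0 Hz

Step 2 — DFT bin spacing:
df = fs / N = 132112.0 / 64 = 2064.25 Hz

2064.25 Hz


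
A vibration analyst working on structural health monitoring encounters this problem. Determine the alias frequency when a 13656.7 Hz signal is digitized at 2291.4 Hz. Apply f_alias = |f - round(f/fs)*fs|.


Compute the nearest integer multiple of fs to the signal:
n = round(13656.7 / 2291.4) = 6
f_alias = |13656.7 - 6 * 2291.4|
        = |13656.7 - 13748.4|
        = 91.7 Hz

91.7


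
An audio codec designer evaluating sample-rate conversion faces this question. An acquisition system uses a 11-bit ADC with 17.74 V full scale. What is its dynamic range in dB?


Dynamic range from full-scale to LSB:
V_min = V_max / 2^bits = 17.74 / 2^11
DR = 20 * log10(V_max / V_min)
   = 20 * log10(2^11)
   = 20 * 11 * log10(2)
   = 66.23 dB

66.23 dB


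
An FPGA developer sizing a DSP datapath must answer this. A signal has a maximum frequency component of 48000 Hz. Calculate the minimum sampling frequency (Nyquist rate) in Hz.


The Nyquist rate is twice the maximum frequency component.
fs_min = 2 * fmax
      = 2 * 48000
      = 96000 Hz

96000


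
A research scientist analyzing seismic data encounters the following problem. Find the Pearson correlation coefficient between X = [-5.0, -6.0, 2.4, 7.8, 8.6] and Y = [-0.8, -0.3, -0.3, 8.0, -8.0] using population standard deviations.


Pearson correlation coefficient (population):
r = cov(X,Y) / (std(X) * std(Y))
Mean X = 1.56, Mean Y = -0.28
Cov(X,Y) = 0.1728
Std(X) = 6.154543, Std(Y) = 5.068096
r = 0.0055

0.0055


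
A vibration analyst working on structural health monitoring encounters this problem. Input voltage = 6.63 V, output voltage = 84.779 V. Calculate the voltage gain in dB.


Voltage gain in dB:
G = 20 * log10(Vout / Vin)
  = 20 * log10(84.779 / 6.63)
  = 20 * log10(12.787179)
  = 20 * 1.106775
  = 22.14 dB

22.14 dB


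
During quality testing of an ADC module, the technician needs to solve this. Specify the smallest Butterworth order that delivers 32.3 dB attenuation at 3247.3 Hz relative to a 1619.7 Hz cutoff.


Butterworth filter order formula:
n = log10(10^(A/10) - 1) / (2 * log10(f_stop/f_pass))
10^(32.3/10) - 1 = 1697.2437
f_stop/f_pass = 3247.3 / 1619.7 = 2.0049
n = 5.3457 -> ceil = 6

6


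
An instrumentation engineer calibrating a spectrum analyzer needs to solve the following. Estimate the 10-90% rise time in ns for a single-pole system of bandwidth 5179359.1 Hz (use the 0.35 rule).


Rise time from bandwidth relationship:
tr = 0.35 / BW
   = 0.35 / 5179359.1
   = 6.757592846e-08 s
   = 67.5759 ns

67.5759 ns


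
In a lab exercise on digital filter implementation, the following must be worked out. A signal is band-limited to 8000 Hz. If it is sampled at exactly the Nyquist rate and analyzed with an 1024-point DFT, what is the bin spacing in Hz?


Step 1 — Nyquist sampling rate:
fs = 2 * fmax = 2 * 8000 = 16000 Hz

Step 2 — DFT bin spacing:
df = fs / N = 16000 / 1024 = 15.625 Hz

15.625 Hz


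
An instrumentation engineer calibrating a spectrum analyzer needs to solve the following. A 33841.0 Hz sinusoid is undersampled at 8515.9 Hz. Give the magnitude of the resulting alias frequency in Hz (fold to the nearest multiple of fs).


Compute the nearest integer multiple of fs to the signal:
n = round(33841.0 / 8515.9) = 4
f_alias = |33841.0 - 4 * 8515.9|
        = |33841.0 - 34063.6|
        = 222.6 Hz

222.6


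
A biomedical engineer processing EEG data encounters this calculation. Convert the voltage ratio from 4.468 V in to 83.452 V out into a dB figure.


Voltage gain in dB:
G = 20 * log10(Vout / Vin)
  = 20 * log10(83.452 / 4.468)
  = 20 * log10(18.677708)
  = 20 * 1.271324
  = 25.43 dB

25.43 dB


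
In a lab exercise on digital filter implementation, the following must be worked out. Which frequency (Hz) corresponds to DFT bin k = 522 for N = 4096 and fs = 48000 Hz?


Frequency of DFT bin k:
f_k = k * fs / N
    = 522 * 48000 / 4096
    = 25056000 / 4096
    = 6117.188 Hz

6117.188 Hz


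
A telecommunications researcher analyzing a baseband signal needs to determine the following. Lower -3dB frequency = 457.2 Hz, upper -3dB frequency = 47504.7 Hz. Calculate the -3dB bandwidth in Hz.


Bandwidth is the difference of -3dB frequencies:
BW = f_high - f_low
   = 47504.7 - 457.2
   = 47047.5 Hz

47047.5 Hz


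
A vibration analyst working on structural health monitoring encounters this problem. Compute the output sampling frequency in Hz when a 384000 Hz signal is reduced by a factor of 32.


Decimation reduces the sample rate:
fs_out = fs_in / M
       = 384000 / 32
       = 12000.0 Hz

12000.0 Hz


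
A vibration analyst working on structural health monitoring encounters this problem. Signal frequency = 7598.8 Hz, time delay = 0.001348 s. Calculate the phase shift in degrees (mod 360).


Phase shift from frequency and time delay:
phi = 360 * f * t_delay
    = 360 * 7598.8 * 0.001348
    = 3687.55 degrees
    mod 360 = 87.55 degrees

87.55 degrees


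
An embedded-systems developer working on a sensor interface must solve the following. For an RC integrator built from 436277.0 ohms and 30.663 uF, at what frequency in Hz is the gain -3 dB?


Cutoff frequency of a first-order RC filter:
fc = 1 / (2 * pi * R * C)
C = 30.663 uF = 3.0663e-05 F
fc = 1 / (2 * pi * 436277.0 * 3.0663e-05)
   = 1 / 84.053698811452
   = 0.011897 Hz

0.011897 Hz


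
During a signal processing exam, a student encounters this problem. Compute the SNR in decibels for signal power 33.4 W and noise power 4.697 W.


SNR in decibels:
SNR = 10 * log10(Ps / Pn)
    = 10 * log10(33.4 / 4.697)
    = 10 * log10(7.1109)
    = 10 * 0.8519
    = 8.52 dB

8.52 dB


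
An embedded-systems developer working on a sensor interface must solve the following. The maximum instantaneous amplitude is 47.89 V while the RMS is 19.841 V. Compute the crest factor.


Crest factor is the ratio of peak to RMS:
CF = V_peak / V_rms
   = 47.89 / 19.841
   = 2.4137

2.4137


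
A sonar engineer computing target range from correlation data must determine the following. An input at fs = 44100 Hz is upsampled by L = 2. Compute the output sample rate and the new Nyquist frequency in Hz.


Step 1 — output sample rate after interpolation by L:
fs_out = L * fs_in = 2 * 44100 = 88200 Hz

Step 2 — Nyquist frequency of the output stream:
f_Nyq = fs_out / 2 = 88200 / 2 = 44100.0 Hz

fs_out = 88200 Hz; f_Nyquist = 44100.0 Hz


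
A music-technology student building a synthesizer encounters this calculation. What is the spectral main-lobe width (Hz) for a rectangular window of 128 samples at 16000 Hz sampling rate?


Main lobe width for a rectangular window:
Width = 2 * fs / N
      = 2 * 16000 / 128
      = 32000 / 128
      = 250.0 Hz

250.0 Hz


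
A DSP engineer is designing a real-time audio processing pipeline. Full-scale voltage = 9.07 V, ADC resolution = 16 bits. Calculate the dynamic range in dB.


Dynamic range from full-scale to LSB:
V_min = V_max / 2^bits = 9.07 / 2^16
DR = 20 * log10(V_max / V_min)
   = 20 * log10(2^16)
   = 20 * 16 * log10(2)
   = 96.33 dB

96.33 dB


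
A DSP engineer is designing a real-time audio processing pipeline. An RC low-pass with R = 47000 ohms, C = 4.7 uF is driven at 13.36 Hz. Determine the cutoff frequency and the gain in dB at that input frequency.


Step 1 — cutoff frequency:
fc = 1 / (2*pi*R*C)
C = 4.7 uF = 4.7e-06 F
fc = 1 / (2*pi*47000*4.7e-06)
   = 0.720484 Hz

Step 2 — magnitude at f = 13.36 Hz:
|H(f)| = 1 / sqrt(1 + (f/fc)^2)
f/fc = 13.36 / 0.720484 = 18.54309
|H| = 1 / sqrt(1 + 343.846187) = 0.0538502
|H|_dB = 20*log10(0.0538502) = -25.38 dB

fc = 0.720484 Hz; |H(13.36 Hz)| = -25.38 dB


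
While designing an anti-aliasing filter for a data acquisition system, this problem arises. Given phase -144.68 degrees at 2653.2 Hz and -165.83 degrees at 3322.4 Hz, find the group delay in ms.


Group delay from phase difference:
tau = -d(phi)/d(omega)
d(phi) = -21.15 deg = -0.369137 rad
d(omega) = 2*pi*(3322.4 - 2653.2) = 4204.7076 rad/s
tau = -(-0.369137) / 4204.7076
    = 0.0878 ms

0.0878 ms


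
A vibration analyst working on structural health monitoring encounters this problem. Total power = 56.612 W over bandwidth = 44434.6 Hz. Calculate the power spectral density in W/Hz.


Power spectral density:
PSD = P / BW
    = 56.612 / 44434.6
    = 0.00127405 W/Hz

0.00127405 W/Hz


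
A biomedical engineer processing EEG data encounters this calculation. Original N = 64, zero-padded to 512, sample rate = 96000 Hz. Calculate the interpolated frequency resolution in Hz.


Frequency resolution after zero-padding:
N_padded = 64 * 8 = 512
df = fs / N_padded
   = 96000 / 512
   = 187.5 Hz

187.5 Hz


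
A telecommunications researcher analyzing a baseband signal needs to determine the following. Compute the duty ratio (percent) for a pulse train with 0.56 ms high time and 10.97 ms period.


Duty cycle as a percentage:
DC = (t_on / T) * 100
   = (0.56 / 10.97) * 100
   = 0.051048 * 100
   = 5.1 %

5.1 %


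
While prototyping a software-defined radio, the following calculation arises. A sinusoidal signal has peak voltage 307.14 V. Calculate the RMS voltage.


RMS voltage for a sinusoidal waveform:
V_rms = V_peak / sqrt(2)
      = 307.14 / 1.414214
      = 217.181 V

217.181 V


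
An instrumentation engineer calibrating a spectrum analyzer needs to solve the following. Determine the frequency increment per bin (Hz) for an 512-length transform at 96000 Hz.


DFT frequency resolution:
df = fs / N
   = 96000 / 512
   = 187.5 Hz

187.5 Hz


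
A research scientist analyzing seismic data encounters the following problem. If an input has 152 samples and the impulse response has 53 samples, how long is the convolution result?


Linear convolution output length:
L = N + M - 1
  = 152 + 53 - 1
  = 204 samples

204


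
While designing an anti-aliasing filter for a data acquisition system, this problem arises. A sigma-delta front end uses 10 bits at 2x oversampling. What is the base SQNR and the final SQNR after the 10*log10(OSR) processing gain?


Step 1 — baseline SQNR at Nyquist:
SQNR_base = 6.02*N + 1.76
          = 6.02*10 + 1.76
          = 61.96 dB

Step 2 — oversampling processing gain:
G = 10*log10(OSR) = 10*log10(2) = 3.01 dB

Step 3 — total:
SQNR_total = 61.96 + 3.01 = 64.97 dB

Base SQNR = 61.96 dB; oversampled SQNR = 64.97 dB


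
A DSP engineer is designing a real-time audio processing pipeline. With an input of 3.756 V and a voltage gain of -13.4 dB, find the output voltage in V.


Output voltage from dB gain:
V_out = V_in * 10^(gain_dB / 20)
      = 3.756 * 10^(-13.4 / 20)
      = 3.756 * 0.213796
      = 0.803 V

0.803 V


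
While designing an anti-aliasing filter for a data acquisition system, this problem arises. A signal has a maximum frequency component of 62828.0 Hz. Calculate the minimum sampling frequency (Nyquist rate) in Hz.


The Nyquist rate is twice the maximum frequency component.
fs_min = 2 * fmax
      = 2 * 62828.0
      = 125656.0 Hz

125656.0


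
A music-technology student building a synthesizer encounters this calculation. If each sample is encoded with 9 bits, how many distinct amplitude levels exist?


Number of quantization levels = 2^N
= 2^9
= 512

512


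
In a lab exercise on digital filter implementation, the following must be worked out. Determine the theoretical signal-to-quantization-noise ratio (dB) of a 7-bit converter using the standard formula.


Theoretical SNR for a full-scale sinusoid:
SNR = 6.02 * N + 1.76
    = 6.02 * 7 + 1.76
    = 42.14 + 1.76
    = 43.9 dB

43.9 dB


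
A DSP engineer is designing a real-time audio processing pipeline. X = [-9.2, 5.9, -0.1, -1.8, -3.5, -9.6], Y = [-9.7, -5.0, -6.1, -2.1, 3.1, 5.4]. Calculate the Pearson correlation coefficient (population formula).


Pearson correlation coefficient (population):
r = cov(X,Y) / (std(X) * std(Y))
Mean X = -3.05, Mean Y = -2.4
Cov(X,Y) = -7.08
Std(X) = 5.343142, Std(Y) = 5.242773
r = -0.2527

-0.2527
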